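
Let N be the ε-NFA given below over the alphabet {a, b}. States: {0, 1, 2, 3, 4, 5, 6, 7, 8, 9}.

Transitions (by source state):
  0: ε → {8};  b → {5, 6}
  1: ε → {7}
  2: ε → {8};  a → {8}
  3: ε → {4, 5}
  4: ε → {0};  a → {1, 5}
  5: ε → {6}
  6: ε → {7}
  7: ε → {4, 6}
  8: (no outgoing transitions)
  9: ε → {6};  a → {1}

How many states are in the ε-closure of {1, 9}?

Start with {1, 9}.
From 1 via ε: add 7.
From 9 via ε: add 6.
From 7 via ε: add 4.
From 4 via ε: add 0.
From 0 via ε: add 8.
ε-closure = {0, 1, 4, 6, 7, 8, 9}, which has 7 states.

7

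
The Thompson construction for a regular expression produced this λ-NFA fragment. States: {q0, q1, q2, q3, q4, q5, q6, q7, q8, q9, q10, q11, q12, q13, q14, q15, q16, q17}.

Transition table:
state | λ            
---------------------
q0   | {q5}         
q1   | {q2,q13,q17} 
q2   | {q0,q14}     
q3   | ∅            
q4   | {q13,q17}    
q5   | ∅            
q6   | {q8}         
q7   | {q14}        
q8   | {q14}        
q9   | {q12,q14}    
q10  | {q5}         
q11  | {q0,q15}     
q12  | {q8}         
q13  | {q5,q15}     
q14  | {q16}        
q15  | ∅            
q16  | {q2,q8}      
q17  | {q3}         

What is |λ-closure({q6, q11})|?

Start with {q6, q11}.
From q6 via λ: add q8.
From q11 via λ: add q0, q15.
From q0 via λ: add q5.
From q8 via λ: add q14.
From q14 via λ: add q16.
From q16 via λ: add q2.
λ-closure = {q0, q2, q5, q6, q8, q11, q14, q15, q16}, which has 9 states.

9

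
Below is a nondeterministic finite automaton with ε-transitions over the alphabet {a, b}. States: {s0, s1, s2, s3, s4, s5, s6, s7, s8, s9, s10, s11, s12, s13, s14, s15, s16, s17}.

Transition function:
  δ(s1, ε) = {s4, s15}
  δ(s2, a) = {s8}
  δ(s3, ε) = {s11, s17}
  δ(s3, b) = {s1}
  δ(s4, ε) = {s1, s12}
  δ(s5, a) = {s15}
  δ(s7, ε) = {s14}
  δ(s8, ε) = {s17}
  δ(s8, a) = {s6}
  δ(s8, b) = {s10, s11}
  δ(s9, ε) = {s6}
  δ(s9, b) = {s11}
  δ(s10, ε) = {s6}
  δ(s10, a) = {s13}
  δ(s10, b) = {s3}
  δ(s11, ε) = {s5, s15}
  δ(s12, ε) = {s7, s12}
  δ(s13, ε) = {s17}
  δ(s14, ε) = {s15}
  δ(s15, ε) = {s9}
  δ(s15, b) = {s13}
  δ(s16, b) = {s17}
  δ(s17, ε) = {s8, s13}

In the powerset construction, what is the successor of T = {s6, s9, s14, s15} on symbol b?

s9 on b → {s11}.
s15 on b → {s13}.
No b-transition from s6, s14.
Union after reading b: {s11, s13}.
Now take the ε-closure:
From s11 via ε: add s5, s15.
From s13 via ε: add s17.
From s15 via ε: add s9.
From s17 via ε: add s8.
From s9 via ε: add s6.
No new states can be added; the closed set is {s5, s6, s8, s9, s11, s13, s15, s17}.

{s5, s6, s8, s9, s11, s13, s15, s17}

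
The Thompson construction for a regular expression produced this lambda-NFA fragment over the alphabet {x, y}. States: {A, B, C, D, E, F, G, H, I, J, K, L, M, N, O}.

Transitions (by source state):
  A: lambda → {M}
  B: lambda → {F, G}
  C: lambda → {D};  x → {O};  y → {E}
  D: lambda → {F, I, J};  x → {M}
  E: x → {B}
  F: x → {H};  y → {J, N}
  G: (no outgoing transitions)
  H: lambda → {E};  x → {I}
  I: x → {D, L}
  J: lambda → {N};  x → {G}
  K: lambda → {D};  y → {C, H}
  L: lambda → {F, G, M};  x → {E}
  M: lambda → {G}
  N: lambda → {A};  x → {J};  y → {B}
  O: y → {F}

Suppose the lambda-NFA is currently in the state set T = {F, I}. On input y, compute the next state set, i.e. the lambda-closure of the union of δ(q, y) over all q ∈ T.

F on y → {J, N}.
No y-transition from I.
Union after reading y: {J, N}.
Now take the lambda-closure:
From N via lambda: add A.
From A via lambda: add M.
From M via lambda: add G.
No new states can be added; the closed set is {A, G, J, M, N}.

{A, G, J, M, N}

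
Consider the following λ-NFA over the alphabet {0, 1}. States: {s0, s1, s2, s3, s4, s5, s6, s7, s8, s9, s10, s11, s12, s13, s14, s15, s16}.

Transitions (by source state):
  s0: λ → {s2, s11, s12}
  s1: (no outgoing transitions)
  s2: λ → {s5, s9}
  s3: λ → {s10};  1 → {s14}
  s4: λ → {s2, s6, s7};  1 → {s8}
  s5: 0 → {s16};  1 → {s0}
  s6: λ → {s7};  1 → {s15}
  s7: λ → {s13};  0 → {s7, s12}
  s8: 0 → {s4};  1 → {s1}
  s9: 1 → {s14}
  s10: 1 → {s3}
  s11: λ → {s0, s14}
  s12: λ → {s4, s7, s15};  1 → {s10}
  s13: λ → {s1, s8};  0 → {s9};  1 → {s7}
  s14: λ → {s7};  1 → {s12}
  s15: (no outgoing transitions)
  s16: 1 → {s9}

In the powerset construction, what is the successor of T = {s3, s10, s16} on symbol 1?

{s1, s3, s7, s8, s9, s10, s13, s14}

s3 on 1 → {s14}.
s10 on 1 → {s3}.
s16 on 1 → {s9}.
Union after reading 1: {s3, s9, s14}.
Now take the λ-closure:
From s3 via λ: add s10.
From s14 via λ: add s7.
From s7 via λ: add s13.
From s13 via λ: add s1, s8.
No new states can be added; the closed set is {s1, s3, s7, s8, s9, s10, s13, s14}.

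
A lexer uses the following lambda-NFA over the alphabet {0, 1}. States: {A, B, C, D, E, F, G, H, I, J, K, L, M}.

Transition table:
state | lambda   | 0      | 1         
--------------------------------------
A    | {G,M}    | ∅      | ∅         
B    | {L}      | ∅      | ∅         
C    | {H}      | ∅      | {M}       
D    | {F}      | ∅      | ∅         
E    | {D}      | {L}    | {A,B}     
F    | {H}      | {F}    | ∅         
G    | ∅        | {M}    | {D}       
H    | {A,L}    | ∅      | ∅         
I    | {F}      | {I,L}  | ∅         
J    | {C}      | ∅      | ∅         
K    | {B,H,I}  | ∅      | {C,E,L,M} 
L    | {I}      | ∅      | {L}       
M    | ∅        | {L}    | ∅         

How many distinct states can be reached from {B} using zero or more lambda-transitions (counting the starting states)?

Start with {B}.
From B via lambda: add L.
From L via lambda: add I.
From I via lambda: add F.
From F via lambda: add H.
From H via lambda: add A.
From A via lambda: add G, M.
lambda-closure = {A, B, F, G, H, I, L, M}, which has 8 states.

8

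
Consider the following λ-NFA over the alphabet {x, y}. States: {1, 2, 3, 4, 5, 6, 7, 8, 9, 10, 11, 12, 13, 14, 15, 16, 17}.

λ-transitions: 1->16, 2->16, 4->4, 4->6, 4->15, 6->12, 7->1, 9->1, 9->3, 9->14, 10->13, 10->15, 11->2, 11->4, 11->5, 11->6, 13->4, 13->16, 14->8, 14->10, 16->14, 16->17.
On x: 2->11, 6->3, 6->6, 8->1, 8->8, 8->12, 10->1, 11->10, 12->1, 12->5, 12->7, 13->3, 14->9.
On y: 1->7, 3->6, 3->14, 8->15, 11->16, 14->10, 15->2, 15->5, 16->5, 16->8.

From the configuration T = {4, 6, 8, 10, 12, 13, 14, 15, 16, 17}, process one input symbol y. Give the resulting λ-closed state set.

{2, 4, 5, 6, 8, 10, 12, 13, 14, 15, 16, 17}

8 on y → {15}.
14 on y → {10}.
15 on y → {2, 5}.
16 on y → {5, 8}.
No y-transition from 4, 6, 10, 12, 13, 17.
Union after reading y: {2, 5, 8, 10, 15}.
Now take the λ-closure:
From 2 via λ: add 16.
From 10 via λ: add 13.
From 13 via λ: add 4.
From 16 via λ: add 14, 17.
From 4 via λ: add 6.
From 6 via λ: add 12.
No new states can be added; the closed set is {2, 4, 5, 6, 8, 10, 12, 13, 14, 15, 16, 17}.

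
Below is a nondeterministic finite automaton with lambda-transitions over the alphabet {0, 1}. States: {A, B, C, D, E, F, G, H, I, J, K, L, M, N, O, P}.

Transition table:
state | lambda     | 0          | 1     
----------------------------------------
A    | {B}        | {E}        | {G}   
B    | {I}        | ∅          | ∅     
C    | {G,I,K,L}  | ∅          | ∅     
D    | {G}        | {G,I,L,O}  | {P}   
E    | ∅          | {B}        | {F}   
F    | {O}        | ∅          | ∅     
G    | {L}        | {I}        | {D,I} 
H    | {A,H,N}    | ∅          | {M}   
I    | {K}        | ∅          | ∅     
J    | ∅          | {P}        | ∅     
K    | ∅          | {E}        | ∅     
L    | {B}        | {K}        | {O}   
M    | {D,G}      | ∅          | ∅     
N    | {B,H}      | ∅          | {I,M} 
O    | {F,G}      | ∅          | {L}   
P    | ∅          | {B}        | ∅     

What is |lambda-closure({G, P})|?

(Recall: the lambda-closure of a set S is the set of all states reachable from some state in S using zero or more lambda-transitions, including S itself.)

Start with {G, P}.
From G via lambda: add L.
From L via lambda: add B.
From B via lambda: add I.
From I via lambda: add K.
lambda-closure = {B, G, I, K, L, P}, which has 6 states.

6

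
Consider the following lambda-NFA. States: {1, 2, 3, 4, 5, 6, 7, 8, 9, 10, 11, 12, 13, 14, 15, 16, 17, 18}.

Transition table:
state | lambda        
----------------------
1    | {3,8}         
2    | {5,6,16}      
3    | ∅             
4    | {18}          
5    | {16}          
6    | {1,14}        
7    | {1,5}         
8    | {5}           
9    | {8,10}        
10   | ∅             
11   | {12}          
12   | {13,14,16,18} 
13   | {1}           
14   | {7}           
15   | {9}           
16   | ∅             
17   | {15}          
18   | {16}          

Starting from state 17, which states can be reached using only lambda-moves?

{5, 8, 9, 10, 15, 16, 17}

Start with {17}.
From 17 via lambda: add 15.
From 15 via lambda: add 9.
From 9 via lambda: add 8, 10.
From 8 via lambda: add 5.
From 5 via lambda: add 16.
No new states can be added; the closed set is {5, 8, 9, 10, 15, 16, 17}.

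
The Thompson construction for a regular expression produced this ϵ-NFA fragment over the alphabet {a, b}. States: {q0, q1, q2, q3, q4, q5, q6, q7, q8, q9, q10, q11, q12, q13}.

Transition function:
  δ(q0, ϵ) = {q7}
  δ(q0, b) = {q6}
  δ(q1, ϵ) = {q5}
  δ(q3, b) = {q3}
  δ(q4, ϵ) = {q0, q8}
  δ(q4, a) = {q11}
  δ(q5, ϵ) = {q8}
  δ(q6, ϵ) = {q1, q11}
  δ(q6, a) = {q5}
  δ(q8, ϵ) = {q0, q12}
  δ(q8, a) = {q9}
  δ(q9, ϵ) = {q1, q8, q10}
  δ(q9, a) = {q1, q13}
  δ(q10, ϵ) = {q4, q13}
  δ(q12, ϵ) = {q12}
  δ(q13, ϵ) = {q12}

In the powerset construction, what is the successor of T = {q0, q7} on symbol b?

q0 on b → {q6}.
No b-transition from q7.
Union after reading b: {q6}.
Now take the ϵ-closure:
From q6 via ϵ: add q1, q11.
From q1 via ϵ: add q5.
From q5 via ϵ: add q8.
From q8 via ϵ: add q0, q12.
From q0 via ϵ: add q7.
No new states can be added; the closed set is {q0, q1, q5, q6, q7, q8, q11, q12}.

{q0, q1, q5, q6, q7, q8, q11, q12}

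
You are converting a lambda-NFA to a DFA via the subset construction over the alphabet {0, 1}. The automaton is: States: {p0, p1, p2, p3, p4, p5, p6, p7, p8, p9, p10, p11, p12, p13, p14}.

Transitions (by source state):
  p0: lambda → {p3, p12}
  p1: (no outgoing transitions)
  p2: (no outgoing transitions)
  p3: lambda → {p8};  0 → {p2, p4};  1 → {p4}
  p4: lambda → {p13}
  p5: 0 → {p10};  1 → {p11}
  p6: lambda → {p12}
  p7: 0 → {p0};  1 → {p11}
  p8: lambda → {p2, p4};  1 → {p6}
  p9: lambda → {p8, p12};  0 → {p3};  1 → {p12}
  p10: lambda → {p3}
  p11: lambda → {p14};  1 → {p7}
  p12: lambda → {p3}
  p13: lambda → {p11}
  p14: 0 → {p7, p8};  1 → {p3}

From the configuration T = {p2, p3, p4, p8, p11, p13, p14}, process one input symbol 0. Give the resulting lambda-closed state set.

{p2, p4, p7, p8, p11, p13, p14}

p3 on 0 → {p2, p4}.
p14 on 0 → {p7, p8}.
No 0-transition from p2, p4, p8, p11, p13.
Union after reading 0: {p2, p4, p7, p8}.
Now take the lambda-closure:
From p4 via lambda: add p13.
From p13 via lambda: add p11.
From p11 via lambda: add p14.
No new states can be added; the closed set is {p2, p4, p7, p8, p11, p13, p14}.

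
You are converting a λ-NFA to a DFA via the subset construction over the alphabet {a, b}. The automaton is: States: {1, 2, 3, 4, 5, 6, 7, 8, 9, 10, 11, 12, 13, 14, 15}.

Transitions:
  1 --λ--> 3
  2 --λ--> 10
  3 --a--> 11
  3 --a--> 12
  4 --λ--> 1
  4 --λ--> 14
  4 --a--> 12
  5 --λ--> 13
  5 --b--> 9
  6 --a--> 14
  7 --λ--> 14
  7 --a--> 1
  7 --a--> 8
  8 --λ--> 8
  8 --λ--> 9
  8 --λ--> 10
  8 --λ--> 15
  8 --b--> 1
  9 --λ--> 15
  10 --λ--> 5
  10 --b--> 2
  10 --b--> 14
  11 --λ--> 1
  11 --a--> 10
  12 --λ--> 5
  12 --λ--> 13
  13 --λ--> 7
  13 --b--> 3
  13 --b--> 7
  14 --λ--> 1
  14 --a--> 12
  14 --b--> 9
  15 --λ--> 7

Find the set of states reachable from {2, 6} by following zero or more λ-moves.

Start with {2, 6}.
From 2 via λ: add 10.
From 10 via λ: add 5.
From 5 via λ: add 13.
From 13 via λ: add 7.
From 7 via λ: add 14.
From 14 via λ: add 1.
From 1 via λ: add 3.
No new states can be added; the closed set is {1, 2, 3, 5, 6, 7, 10, 13, 14}.

{1, 2, 3, 5, 6, 7, 10, 13, 14}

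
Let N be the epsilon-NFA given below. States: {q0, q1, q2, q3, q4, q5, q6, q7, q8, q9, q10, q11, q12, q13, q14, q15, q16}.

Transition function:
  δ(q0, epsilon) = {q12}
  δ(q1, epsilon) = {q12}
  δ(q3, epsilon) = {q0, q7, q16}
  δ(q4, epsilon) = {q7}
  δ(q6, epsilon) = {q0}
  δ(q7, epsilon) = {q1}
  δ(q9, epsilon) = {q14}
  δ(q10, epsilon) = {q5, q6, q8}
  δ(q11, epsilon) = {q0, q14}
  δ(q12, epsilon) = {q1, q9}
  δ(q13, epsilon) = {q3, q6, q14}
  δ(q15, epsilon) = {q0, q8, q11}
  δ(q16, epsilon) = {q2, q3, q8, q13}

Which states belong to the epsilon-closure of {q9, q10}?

{q0, q1, q5, q6, q8, q9, q10, q12, q14}

Start with {q9, q10}.
From q9 via epsilon: add q14.
From q10 via epsilon: add q5, q6, q8.
From q6 via epsilon: add q0.
From q0 via epsilon: add q12.
From q12 via epsilon: add q1.
No new states can be added; the closed set is {q0, q1, q5, q6, q8, q9, q10, q12, q14}.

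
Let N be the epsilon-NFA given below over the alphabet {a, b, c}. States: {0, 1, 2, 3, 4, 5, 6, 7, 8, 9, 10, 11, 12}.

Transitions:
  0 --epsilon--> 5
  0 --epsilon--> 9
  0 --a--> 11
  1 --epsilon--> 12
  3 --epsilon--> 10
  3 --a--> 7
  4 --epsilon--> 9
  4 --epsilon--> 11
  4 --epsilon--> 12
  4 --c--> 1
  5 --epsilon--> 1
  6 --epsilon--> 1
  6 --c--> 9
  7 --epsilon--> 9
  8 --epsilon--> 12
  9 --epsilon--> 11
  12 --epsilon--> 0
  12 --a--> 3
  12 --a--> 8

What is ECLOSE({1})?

Start with {1}.
From 1 via epsilon: add 12.
From 12 via epsilon: add 0.
From 0 via epsilon: add 5, 9.
From 9 via epsilon: add 11.
No new states can be added; the closed set is {0, 1, 5, 9, 11, 12}.

{0, 1, 5, 9, 11, 12}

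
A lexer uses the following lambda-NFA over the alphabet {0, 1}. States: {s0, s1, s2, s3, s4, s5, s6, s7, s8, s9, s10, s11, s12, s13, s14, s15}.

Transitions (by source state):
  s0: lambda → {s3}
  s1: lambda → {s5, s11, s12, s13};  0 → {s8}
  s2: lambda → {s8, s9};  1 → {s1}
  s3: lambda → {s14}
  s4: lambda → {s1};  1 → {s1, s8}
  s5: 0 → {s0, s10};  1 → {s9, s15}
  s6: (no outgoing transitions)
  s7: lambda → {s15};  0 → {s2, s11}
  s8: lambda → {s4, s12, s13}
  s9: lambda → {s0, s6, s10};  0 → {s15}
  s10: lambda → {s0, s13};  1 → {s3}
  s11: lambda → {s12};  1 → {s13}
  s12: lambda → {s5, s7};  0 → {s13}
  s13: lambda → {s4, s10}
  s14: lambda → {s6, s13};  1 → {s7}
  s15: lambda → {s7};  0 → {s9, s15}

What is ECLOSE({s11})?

Start with {s11}.
From s11 via lambda: add s12.
From s12 via lambda: add s5, s7.
From s7 via lambda: add s15.
No new states can be added; the closed set is {s5, s7, s11, s12, s15}.

{s5, s7, s11, s12, s15}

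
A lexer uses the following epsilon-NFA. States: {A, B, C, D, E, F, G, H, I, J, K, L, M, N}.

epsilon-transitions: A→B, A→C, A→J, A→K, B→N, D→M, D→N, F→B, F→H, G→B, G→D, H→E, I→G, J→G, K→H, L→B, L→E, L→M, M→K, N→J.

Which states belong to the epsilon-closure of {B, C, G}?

{B, C, D, E, G, H, J, K, M, N}

Start with {B, C, G}.
From B via epsilon: add N.
From G via epsilon: add D.
From D via epsilon: add M.
From N via epsilon: add J.
From M via epsilon: add K.
From K via epsilon: add H.
From H via epsilon: add E.
No new states can be added; the closed set is {B, C, D, E, G, H, J, K, M, N}.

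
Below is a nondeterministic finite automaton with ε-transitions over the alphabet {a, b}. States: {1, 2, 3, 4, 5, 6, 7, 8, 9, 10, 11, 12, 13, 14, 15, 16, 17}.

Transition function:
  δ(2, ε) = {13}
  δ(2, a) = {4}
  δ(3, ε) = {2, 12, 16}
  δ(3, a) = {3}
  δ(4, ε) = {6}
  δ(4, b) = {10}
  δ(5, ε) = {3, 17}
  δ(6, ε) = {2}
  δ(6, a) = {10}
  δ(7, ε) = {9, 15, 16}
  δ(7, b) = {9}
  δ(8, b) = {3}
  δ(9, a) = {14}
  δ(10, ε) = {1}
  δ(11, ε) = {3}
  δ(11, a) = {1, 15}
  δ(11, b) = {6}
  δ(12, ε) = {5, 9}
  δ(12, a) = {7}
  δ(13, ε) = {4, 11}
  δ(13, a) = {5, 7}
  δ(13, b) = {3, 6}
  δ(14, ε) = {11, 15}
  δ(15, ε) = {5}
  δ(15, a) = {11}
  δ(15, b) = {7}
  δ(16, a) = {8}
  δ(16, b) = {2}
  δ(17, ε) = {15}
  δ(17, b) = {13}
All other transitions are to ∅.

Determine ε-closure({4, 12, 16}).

{2, 3, 4, 5, 6, 9, 11, 12, 13, 15, 16, 17}

Start with {4, 12, 16}.
From 4 via ε: add 6.
From 12 via ε: add 5, 9.
From 5 via ε: add 3, 17.
From 6 via ε: add 2.
From 2 via ε: add 13.
From 17 via ε: add 15.
From 13 via ε: add 11.
No new states can be added; the closed set is {2, 3, 4, 5, 6, 9, 11, 12, 13, 15, 16, 17}.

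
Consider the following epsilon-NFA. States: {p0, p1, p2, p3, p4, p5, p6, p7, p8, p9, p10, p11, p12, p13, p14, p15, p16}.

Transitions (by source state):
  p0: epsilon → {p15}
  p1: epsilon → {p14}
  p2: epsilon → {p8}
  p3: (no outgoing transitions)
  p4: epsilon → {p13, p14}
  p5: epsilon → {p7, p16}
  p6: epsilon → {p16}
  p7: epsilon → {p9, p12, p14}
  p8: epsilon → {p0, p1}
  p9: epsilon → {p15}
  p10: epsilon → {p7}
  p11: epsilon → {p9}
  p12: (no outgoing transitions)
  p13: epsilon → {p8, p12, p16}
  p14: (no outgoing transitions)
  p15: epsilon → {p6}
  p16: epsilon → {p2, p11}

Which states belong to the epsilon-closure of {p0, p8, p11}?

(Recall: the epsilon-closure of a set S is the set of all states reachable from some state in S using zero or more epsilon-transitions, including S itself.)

{p0, p1, p2, p6, p8, p9, p11, p14, p15, p16}

Start with {p0, p8, p11}.
From p0 via epsilon: add p15.
From p8 via epsilon: add p1.
From p11 via epsilon: add p9.
From p1 via epsilon: add p14.
From p15 via epsilon: add p6.
From p6 via epsilon: add p16.
From p16 via epsilon: add p2.
No new states can be added; the closed set is {p0, p1, p2, p6, p8, p9, p11, p14, p15, p16}.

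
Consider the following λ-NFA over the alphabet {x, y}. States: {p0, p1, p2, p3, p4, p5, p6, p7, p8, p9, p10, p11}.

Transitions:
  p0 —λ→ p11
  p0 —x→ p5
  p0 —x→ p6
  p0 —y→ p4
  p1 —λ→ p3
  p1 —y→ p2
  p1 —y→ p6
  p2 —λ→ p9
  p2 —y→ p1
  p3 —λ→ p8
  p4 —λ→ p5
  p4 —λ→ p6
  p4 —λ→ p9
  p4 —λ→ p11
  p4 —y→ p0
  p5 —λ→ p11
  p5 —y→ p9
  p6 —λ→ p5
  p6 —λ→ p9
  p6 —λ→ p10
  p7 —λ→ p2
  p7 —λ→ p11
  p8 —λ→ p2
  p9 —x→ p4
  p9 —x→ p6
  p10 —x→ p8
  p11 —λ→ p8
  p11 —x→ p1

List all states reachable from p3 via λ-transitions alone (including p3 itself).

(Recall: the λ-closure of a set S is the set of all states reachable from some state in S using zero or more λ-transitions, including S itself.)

{p2, p3, p8, p9}

Start with {p3}.
From p3 via λ: add p8.
From p8 via λ: add p2.
From p2 via λ: add p9.
No new states can be added; the closed set is {p2, p3, p8, p9}.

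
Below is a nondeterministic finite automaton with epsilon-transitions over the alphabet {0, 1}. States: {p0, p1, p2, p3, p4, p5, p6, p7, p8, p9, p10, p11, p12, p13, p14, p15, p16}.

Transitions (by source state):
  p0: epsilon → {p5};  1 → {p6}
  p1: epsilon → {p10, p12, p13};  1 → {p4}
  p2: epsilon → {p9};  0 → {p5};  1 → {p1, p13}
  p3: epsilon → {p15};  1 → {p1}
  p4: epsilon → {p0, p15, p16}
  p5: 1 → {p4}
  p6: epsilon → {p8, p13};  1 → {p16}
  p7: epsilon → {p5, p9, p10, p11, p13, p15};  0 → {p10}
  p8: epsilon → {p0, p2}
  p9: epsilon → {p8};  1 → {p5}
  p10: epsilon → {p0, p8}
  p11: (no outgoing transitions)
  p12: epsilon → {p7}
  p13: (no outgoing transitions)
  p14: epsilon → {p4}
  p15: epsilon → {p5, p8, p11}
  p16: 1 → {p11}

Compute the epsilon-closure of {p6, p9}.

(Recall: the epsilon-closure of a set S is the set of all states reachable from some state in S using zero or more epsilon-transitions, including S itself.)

Start with {p6, p9}.
From p6 via epsilon: add p8, p13.
From p8 via epsilon: add p0, p2.
From p0 via epsilon: add p5.
No new states can be added; the closed set is {p0, p2, p5, p6, p8, p9, p13}.

{p0, p2, p5, p6, p8, p9, p13}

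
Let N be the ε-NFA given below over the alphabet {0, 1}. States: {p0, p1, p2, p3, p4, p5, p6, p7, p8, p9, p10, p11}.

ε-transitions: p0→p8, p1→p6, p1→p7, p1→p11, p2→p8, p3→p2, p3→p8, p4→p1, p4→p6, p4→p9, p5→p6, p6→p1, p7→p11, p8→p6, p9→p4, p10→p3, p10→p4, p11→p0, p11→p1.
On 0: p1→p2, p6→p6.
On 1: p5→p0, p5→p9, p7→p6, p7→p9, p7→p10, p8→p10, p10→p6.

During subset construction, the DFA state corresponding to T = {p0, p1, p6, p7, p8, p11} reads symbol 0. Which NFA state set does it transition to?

{p0, p1, p2, p6, p7, p8, p11}

p1 on 0 → {p2}.
p6 on 0 → {p6}.
No 0-transition from p0, p7, p8, p11.
Union after reading 0: {p2, p6}.
Now take the ε-closure:
From p2 via ε: add p8.
From p6 via ε: add p1.
From p1 via ε: add p7, p11.
From p11 via ε: add p0.
No new states can be added; the closed set is {p0, p1, p2, p6, p7, p8, p11}.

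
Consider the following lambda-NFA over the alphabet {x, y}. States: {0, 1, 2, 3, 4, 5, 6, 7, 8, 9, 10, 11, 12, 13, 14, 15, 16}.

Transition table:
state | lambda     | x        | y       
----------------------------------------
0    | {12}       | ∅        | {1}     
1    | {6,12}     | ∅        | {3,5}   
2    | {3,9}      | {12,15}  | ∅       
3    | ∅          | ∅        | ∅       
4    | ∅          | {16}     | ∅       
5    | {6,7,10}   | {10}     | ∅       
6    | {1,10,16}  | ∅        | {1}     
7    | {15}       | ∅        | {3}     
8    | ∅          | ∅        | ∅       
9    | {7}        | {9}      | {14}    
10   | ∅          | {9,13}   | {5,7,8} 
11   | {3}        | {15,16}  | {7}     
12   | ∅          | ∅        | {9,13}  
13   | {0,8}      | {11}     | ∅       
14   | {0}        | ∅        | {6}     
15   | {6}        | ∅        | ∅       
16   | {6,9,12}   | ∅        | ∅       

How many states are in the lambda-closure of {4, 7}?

Start with {4, 7}.
From 7 via lambda: add 15.
From 15 via lambda: add 6.
From 6 via lambda: add 1, 10, 16.
From 1 via lambda: add 12.
From 16 via lambda: add 9.
lambda-closure = {1, 4, 6, 7, 9, 10, 12, 15, 16}, which has 9 states.

9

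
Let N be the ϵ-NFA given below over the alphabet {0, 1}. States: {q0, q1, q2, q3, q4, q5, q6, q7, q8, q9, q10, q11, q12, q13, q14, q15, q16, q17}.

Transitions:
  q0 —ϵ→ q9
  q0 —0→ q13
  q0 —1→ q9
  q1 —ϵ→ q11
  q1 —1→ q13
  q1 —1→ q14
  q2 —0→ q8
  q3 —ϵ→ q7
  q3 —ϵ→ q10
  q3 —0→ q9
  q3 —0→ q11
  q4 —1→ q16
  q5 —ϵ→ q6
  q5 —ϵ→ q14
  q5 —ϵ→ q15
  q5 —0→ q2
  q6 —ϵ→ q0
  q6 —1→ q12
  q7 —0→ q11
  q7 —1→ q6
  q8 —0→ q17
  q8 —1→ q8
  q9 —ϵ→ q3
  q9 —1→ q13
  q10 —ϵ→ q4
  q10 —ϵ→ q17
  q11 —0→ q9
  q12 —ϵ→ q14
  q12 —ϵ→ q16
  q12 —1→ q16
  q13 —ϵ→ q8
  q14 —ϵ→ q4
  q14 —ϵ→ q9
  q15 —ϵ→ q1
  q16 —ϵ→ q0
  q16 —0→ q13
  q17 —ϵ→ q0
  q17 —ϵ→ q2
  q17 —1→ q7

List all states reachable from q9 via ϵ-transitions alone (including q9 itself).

{q0, q2, q3, q4, q7, q9, q10, q17}

Start with {q9}.
From q9 via ϵ: add q3.
From q3 via ϵ: add q7, q10.
From q10 via ϵ: add q4, q17.
From q17 via ϵ: add q0, q2.
No new states can be added; the closed set is {q0, q2, q3, q4, q7, q9, q10, q17}.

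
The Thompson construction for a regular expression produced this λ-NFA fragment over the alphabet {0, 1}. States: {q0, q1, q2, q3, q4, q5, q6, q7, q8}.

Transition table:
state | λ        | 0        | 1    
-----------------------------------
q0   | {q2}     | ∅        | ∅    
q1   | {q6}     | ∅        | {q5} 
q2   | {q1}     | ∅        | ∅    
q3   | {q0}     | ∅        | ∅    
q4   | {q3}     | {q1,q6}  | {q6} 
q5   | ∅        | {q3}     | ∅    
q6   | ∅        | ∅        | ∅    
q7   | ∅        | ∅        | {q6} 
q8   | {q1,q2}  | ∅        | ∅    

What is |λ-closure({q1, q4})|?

Start with {q1, q4}.
From q1 via λ: add q6.
From q4 via λ: add q3.
From q3 via λ: add q0.
From q0 via λ: add q2.
λ-closure = {q0, q1, q2, q3, q4, q6}, which has 6 states.

6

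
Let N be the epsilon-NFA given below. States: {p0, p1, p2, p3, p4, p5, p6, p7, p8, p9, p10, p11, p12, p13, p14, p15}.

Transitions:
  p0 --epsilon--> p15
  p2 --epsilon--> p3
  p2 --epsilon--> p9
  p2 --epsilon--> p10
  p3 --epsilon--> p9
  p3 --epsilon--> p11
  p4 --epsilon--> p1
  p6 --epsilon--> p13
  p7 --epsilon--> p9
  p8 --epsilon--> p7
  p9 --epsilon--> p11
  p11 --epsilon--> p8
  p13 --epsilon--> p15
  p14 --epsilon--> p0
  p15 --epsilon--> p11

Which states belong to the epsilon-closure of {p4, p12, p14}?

Start with {p4, p12, p14}.
From p4 via epsilon: add p1.
From p14 via epsilon: add p0.
From p0 via epsilon: add p15.
From p15 via epsilon: add p11.
From p11 via epsilon: add p8.
From p8 via epsilon: add p7.
From p7 via epsilon: add p9.
No new states can be added; the closed set is {p0, p1, p4, p7, p8, p9, p11, p12, p14, p15}.

{p0, p1, p4, p7, p8, p9, p11, p12, p14, p15}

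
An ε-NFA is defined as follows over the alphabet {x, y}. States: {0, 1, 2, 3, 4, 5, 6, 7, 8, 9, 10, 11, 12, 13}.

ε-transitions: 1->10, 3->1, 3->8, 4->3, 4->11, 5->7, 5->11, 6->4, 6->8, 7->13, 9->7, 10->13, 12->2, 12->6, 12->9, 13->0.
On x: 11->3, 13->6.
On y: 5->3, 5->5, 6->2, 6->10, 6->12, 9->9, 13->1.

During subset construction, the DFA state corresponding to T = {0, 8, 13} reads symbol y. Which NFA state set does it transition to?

{0, 1, 10, 13}

13 on y → {1}.
No y-transition from 0, 8.
Union after reading y: {1}.
Now take the ε-closure:
From 1 via ε: add 10.
From 10 via ε: add 13.
From 13 via ε: add 0.
No new states can be added; the closed set is {0, 1, 10, 13}.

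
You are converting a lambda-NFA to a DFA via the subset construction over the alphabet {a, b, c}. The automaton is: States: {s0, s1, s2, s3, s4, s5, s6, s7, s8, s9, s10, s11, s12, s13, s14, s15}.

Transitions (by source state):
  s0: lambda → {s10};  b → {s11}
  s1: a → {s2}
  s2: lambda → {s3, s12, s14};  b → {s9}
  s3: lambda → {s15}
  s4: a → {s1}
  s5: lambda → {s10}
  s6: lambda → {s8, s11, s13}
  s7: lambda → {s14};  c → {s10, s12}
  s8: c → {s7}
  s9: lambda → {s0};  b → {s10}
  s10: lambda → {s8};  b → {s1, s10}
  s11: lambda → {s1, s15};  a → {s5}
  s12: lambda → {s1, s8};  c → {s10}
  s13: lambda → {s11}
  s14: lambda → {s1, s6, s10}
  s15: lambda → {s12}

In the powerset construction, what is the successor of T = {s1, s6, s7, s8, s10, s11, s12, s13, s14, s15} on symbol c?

s7 on c → {s10, s12}.
s8 on c → {s7}.
s12 on c → {s10}.
No c-transition from s1, s6, s10, s11, s13, s14, s15.
Union after reading c: {s7, s10, s12}.
Now take the lambda-closure:
From s7 via lambda: add s14.
From s10 via lambda: add s8.
From s12 via lambda: add s1.
From s14 via lambda: add s6.
From s6 via lambda: add s11, s13.
From s11 via lambda: add s15.
No new states can be added; the closed set is {s1, s6, s7, s8, s10, s11, s12, s13, s14, s15}.

{s1, s6, s7, s8, s10, s11, s12, s13, s14, s15}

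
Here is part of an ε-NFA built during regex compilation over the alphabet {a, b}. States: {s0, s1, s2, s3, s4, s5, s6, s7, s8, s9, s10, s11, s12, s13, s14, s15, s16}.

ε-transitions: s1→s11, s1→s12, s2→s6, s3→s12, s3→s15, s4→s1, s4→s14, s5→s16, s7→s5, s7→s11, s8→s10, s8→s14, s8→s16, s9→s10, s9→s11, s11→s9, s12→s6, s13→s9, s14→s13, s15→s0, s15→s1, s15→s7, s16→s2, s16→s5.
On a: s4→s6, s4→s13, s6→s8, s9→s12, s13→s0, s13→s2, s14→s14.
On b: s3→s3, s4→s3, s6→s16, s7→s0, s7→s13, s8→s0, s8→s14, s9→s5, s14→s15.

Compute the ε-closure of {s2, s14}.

{s2, s6, s9, s10, s11, s13, s14}

Start with {s2, s14}.
From s2 via ε: add s6.
From s14 via ε: add s13.
From s13 via ε: add s9.
From s9 via ε: add s10, s11.
No new states can be added; the closed set is {s2, s6, s9, s10, s11, s13, s14}.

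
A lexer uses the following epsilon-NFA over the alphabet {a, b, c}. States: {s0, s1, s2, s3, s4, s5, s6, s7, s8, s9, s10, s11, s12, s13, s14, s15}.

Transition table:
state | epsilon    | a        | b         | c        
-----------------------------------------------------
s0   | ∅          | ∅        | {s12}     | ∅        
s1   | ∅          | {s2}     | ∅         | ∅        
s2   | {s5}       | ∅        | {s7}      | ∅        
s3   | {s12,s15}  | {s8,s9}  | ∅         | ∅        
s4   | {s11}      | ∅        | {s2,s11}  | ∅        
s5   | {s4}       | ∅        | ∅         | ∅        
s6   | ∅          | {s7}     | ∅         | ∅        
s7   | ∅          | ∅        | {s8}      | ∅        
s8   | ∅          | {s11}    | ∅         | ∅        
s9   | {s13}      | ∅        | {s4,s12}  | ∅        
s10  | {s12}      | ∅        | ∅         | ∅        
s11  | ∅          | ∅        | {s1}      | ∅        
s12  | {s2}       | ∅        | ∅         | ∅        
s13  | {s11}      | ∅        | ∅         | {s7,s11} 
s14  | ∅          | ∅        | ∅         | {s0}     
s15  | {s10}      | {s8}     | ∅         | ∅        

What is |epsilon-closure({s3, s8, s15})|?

9

Start with {s3, s8, s15}.
From s3 via epsilon: add s12.
From s15 via epsilon: add s10.
From s12 via epsilon: add s2.
From s2 via epsilon: add s5.
From s5 via epsilon: add s4.
From s4 via epsilon: add s11.
epsilon-closure = {s2, s3, s4, s5, s8, s10, s11, s12, s15}, which has 9 states.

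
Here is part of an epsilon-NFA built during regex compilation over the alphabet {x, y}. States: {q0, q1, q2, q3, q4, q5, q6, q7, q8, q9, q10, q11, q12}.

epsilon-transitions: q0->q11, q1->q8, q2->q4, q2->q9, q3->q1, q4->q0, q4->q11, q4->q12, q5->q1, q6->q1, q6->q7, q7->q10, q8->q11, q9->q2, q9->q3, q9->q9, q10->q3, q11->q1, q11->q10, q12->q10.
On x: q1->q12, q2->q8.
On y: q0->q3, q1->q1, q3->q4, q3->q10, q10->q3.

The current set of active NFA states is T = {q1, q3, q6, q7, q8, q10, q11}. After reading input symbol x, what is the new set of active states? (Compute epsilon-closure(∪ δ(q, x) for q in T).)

q1 on x → {q12}.
No x-transition from q3, q6, q7, q8, q10, q11.
Union after reading x: {q12}.
Now take the epsilon-closure:
From q12 via epsilon: add q10.
From q10 via epsilon: add q3.
From q3 via epsilon: add q1.
From q1 via epsilon: add q8.
From q8 via epsilon: add q11.
No new states can be added; the closed set is {q1, q3, q8, q10, q11, q12}.

{q1, q3, q8, q10, q11, q12}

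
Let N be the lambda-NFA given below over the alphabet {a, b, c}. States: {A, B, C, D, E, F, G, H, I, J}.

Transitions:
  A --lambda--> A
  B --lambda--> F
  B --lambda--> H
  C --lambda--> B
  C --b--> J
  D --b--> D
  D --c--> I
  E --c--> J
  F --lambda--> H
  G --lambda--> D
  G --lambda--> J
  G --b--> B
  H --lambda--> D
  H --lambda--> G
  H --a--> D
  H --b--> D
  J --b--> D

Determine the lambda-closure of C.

{B, C, D, F, G, H, J}

Start with {C}.
From C via lambda: add B.
From B via lambda: add F, H.
From H via lambda: add D, G.
From G via lambda: add J.
No new states can be added; the closed set is {B, C, D, F, G, H, J}.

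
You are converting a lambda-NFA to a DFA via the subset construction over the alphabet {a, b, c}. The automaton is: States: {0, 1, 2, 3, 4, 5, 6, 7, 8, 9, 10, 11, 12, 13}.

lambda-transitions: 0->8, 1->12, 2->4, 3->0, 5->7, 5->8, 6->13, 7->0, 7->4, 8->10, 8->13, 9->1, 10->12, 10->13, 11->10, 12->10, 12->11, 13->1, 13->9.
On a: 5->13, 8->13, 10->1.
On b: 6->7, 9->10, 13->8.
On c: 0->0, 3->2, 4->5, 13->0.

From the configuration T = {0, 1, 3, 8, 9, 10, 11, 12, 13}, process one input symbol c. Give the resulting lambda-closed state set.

0 on c → {0}.
3 on c → {2}.
13 on c → {0}.
No c-transition from 1, 8, 9, 10, 11, 12.
Union after reading c: {0, 2}.
Now take the lambda-closure:
From 0 via lambda: add 8.
From 2 via lambda: add 4.
From 8 via lambda: add 10, 13.
From 10 via lambda: add 12.
From 13 via lambda: add 1, 9.
From 12 via lambda: add 11.
No new states can be added; the closed set is {0, 1, 2, 4, 8, 9, 10, 11, 12, 13}.

{0, 1, 2, 4, 8, 9, 10, 11, 12, 13}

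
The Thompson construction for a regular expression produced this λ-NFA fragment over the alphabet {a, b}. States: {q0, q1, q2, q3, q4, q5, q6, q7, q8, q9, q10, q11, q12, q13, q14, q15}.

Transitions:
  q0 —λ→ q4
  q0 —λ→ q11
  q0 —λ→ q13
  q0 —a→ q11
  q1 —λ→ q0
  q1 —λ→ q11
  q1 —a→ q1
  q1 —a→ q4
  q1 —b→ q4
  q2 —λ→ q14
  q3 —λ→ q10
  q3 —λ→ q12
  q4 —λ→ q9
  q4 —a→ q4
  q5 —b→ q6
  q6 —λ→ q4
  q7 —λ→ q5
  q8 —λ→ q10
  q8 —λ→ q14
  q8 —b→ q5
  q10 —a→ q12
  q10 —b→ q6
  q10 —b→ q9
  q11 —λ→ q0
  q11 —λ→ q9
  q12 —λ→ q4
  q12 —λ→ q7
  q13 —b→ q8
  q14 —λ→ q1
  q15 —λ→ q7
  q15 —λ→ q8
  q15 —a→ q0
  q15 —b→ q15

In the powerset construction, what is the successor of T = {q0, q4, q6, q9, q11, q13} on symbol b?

q13 on b → {q8}.
No b-transition from q0, q4, q6, q9, q11.
Union after reading b: {q8}.
Now take the λ-closure:
From q8 via λ: add q10, q14.
From q14 via λ: add q1.
From q1 via λ: add q0, q11.
From q0 via λ: add q4, q13.
From q11 via λ: add q9.
No new states can be added; the closed set is {q0, q1, q4, q8, q9, q10, q11, q13, q14}.

{q0, q1, q4, q8, q9, q10, q11, q13, q14}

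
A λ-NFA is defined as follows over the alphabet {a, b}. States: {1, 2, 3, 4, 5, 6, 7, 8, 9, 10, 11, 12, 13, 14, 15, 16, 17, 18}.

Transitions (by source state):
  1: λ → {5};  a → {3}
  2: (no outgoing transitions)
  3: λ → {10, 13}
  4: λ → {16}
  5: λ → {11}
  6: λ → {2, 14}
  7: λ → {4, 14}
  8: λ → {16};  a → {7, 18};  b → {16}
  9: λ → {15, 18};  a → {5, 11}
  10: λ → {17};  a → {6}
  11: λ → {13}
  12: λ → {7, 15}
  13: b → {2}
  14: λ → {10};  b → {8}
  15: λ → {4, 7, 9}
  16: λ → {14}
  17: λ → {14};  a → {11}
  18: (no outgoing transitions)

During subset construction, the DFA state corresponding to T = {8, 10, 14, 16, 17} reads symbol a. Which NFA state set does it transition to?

{2, 4, 6, 7, 10, 11, 13, 14, 16, 17, 18}

8 on a → {7, 18}.
10 on a → {6}.
17 on a → {11}.
No a-transition from 14, 16.
Union after reading a: {6, 7, 11, 18}.
Now take the λ-closure:
From 6 via λ: add 2, 14.
From 7 via λ: add 4.
From 11 via λ: add 13.
From 4 via λ: add 16.
From 14 via λ: add 10.
From 10 via λ: add 17.
No new states can be added; the closed set is {2, 4, 6, 7, 10, 11, 13, 14, 16, 17, 18}.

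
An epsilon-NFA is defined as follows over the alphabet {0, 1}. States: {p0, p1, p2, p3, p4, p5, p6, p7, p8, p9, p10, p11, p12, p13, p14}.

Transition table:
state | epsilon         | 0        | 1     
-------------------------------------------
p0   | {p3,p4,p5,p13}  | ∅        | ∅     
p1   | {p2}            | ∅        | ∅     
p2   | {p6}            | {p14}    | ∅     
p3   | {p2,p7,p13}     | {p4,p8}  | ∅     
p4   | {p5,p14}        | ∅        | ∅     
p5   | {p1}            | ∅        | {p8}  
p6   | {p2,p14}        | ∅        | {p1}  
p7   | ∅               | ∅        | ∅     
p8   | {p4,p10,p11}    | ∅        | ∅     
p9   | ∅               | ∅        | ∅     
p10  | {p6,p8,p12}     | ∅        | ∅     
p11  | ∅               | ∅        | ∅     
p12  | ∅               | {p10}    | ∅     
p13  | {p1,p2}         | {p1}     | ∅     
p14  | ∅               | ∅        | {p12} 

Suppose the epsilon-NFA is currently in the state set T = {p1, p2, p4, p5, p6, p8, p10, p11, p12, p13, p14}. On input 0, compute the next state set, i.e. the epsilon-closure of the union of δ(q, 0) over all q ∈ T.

{p1, p2, p4, p5, p6, p8, p10, p11, p12, p14}

p2 on 0 → {p14}.
p12 on 0 → {p10}.
p13 on 0 → {p1}.
No 0-transition from p1, p4, p5, p6, p8, p10, p11, p14.
Union after reading 0: {p1, p10, p14}.
Now take the epsilon-closure:
From p1 via epsilon: add p2.
From p10 via epsilon: add p6, p8, p12.
From p8 via epsilon: add p4, p11.
From p4 via epsilon: add p5.
No new states can be added; the closed set is {p1, p2, p4, p5, p6, p8, p10, p11, p12, p14}.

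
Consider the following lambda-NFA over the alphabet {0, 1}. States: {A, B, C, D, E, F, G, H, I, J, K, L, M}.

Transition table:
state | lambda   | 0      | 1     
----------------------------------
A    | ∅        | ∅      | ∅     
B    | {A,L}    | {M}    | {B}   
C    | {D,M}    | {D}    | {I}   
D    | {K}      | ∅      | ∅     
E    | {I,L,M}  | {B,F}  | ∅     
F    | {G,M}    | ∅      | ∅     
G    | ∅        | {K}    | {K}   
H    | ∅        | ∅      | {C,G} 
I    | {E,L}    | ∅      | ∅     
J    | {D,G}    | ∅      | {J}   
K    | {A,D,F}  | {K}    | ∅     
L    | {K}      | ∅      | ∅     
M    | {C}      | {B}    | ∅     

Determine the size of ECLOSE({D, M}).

Start with {D, M}.
From D via lambda: add K.
From M via lambda: add C.
From K via lambda: add A, F.
From F via lambda: add G.
lambda-closure = {A, C, D, F, G, K, M}, which has 7 states.

7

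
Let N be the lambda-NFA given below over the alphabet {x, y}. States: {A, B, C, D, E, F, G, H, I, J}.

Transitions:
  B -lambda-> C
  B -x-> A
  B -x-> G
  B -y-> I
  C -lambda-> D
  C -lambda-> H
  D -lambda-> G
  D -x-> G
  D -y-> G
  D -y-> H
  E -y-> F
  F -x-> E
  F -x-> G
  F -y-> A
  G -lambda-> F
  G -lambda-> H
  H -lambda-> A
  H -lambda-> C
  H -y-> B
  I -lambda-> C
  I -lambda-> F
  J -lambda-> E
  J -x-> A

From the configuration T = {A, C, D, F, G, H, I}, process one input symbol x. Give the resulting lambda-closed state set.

{A, C, D, E, F, G, H}

D on x → {G}.
F on x → {E, G}.
No x-transition from A, C, G, H, I.
Union after reading x: {E, G}.
Now take the lambda-closure:
From G via lambda: add F, H.
From H via lambda: add A, C.
From C via lambda: add D.
No new states can be added; the closed set is {A, C, D, E, F, G, H}.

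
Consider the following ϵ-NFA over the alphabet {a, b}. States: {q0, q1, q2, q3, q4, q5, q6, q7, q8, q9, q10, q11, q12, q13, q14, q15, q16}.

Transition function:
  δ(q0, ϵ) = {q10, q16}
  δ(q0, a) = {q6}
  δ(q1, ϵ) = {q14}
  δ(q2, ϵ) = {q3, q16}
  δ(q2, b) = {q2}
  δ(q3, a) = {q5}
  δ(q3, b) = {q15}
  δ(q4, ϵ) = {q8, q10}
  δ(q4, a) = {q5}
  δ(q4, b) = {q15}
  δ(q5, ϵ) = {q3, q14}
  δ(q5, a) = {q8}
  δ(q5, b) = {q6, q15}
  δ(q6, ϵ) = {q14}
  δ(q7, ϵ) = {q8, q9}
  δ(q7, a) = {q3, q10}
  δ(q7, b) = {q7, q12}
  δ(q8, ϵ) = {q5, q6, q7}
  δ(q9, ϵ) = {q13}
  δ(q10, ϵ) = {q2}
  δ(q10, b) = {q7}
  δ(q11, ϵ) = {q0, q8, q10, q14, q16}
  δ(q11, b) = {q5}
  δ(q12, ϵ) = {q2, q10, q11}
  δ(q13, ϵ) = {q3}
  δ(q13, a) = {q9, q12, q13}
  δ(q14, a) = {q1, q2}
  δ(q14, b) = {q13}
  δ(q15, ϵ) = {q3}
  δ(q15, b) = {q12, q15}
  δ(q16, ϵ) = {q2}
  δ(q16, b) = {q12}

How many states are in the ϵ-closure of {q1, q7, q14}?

Start with {q1, q7, q14}.
From q7 via ϵ: add q8, q9.
From q8 via ϵ: add q5, q6.
From q9 via ϵ: add q13.
From q5 via ϵ: add q3.
ϵ-closure = {q1, q3, q5, q6, q7, q8, q9, q13, q14}, which has 9 states.

9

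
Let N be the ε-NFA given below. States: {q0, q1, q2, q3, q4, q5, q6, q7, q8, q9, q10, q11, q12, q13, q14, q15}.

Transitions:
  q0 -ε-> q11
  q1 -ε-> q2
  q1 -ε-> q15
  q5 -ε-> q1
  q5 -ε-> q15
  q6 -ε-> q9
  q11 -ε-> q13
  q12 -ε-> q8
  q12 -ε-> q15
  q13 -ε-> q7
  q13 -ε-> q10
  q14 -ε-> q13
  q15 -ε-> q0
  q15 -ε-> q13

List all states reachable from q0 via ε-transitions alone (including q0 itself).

Start with {q0}.
From q0 via ε: add q11.
From q11 via ε: add q13.
From q13 via ε: add q7, q10.
No new states can be added; the closed set is {q0, q7, q10, q11, q13}.

{q0, q7, q10, q11, q13}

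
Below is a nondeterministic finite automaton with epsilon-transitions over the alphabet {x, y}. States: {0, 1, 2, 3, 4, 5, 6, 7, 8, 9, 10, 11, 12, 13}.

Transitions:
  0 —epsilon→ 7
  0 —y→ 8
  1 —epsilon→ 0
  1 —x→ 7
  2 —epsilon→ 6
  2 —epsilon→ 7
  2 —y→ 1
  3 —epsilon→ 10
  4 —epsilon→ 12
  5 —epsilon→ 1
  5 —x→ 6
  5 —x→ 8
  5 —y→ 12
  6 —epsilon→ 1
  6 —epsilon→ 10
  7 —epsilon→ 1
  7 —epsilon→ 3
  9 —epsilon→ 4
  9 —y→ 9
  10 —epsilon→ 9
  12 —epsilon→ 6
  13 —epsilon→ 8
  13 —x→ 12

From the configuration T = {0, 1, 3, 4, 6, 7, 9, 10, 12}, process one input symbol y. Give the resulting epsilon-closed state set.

{0, 1, 3, 4, 6, 7, 8, 9, 10, 12}

0 on y → {8}.
9 on y → {9}.
No y-transition from 1, 3, 4, 6, 7, 10, 12.
Union after reading y: {8, 9}.
Now take the epsilon-closure:
From 9 via epsilon: add 4.
From 4 via epsilon: add 12.
From 12 via epsilon: add 6.
From 6 via epsilon: add 1, 10.
From 1 via epsilon: add 0.
From 0 via epsilon: add 7.
From 7 via epsilon: add 3.
No new states can be added; the closed set is {0, 1, 3, 4, 6, 7, 8, 9, 10, 12}.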